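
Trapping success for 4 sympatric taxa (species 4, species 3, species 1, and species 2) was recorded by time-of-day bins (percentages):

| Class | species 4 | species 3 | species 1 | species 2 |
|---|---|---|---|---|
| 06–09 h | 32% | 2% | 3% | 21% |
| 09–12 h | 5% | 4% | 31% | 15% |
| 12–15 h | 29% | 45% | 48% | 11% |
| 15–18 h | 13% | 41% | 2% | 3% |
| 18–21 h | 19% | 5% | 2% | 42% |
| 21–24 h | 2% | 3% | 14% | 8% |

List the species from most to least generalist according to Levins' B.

Convert percentages to proportions (divide by 100).
Σp_4ᵢ² = 0.32² + 0.05² + 0.29² + 0.13² + 0.19² + 0.02² = 0.1024 + 0.0025 + 0.0841 + 0.0169 + 0.0361 + 0.0004 = 0.2424
B_4 = 1 / 0.2424 = 4.1254
Σp_3ᵢ² = 0.02² + 0.04² + 0.45² + 0.41² + 0.05² + 0.03² = 0.0004 + 0.0016 + 0.2025 + 0.1681 + 0.0025 + 0.0009 = 0.3760
B_3 = 1 / 0.3760 = 2.6596
Σp_1ᵢ² = 0.03² + 0.31² + 0.48² + 0.02² + 0.02² + 0.14² = 0.0009 + 0.0961 + 0.2304 + 0.0004 + 0.0004 + 0.0196 = 0.3478
B_1 = 1 / 0.3478 = 2.8752
Σp_2ᵢ² = 0.21² + 0.15² + 0.11² + 0.03² + 0.42² + 0.08² = 0.0441 + 0.0225 + 0.0121 + 0.0009 + 0.1764 + 0.0064 = 0.2624
B_2 = 1 / 0.2624 = 3.8110
Ranking by B (broadest → narrowest): species 4 (4.13) > species 2 (3.81) > species 1 (2.88) > species 3 (2.66)

species 4 > species 2 > species 1 > species 3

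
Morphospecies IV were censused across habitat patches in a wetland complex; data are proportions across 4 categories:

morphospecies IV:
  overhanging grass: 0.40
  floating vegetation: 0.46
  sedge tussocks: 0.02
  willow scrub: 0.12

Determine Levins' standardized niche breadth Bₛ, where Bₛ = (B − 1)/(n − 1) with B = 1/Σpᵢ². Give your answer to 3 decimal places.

Σpᵢ² = 0.40² + 0.46² + 0.02² + 0.12² = 0.1600 + 0.2116 + 0.0004 + 0.0144 = 0.3864
B = 1 / 0.3864 = 2.58799
Bₛ = (B − 1)/(n − 1) = (2.58799 − 1)/(4 − 1) = 1.58799/3 = 0.52933

0.529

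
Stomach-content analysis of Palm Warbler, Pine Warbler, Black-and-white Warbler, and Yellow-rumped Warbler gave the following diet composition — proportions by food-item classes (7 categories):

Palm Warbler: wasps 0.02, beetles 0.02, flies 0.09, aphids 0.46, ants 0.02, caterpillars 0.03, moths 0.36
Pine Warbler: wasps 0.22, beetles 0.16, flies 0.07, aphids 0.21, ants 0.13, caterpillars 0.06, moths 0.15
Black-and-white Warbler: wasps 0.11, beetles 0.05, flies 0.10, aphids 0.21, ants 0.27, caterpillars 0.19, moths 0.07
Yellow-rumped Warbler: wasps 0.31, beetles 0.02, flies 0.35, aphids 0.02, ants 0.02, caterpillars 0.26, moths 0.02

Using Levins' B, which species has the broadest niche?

Pine Warbler

Σp_Palmᵢ² = 0.02² + 0.02² + 0.09² + 0.46² + 0.02² + 0.03² + 0.36² = 0.0004 + 0.0004 + 0.0081 + 0.2116 + 0.0004 + 0.0009 + 0.1296 = 0.3514
B_Palm = 1 / 0.3514 = 2.8458
Σp_Pineᵢ² = 0.22² + 0.16² + 0.07² + 0.21² + 0.13² + 0.06² + 0.15² = 0.0484 + 0.0256 + 0.0049 + 0.0441 + 0.0169 + 0.0036 + 0.0225 = 0.1660
B_Pine = 1 / 0.1660 = 6.0241
Σp_Blacᵢ² = 0.11² + 0.05² + 0.10² + 0.21² + 0.27² + 0.19² + 0.07² = 0.0121 + 0.0025 + 0.0100 + 0.0441 + 0.0729 + 0.0361 + 0.0049 = 0.1826
B_Blac = 1 / 0.1826 = 5.4765
Σp_Yellᵢ² = 0.31² + 0.02² + 0.35² + 0.02² + 0.02² + 0.26² + 0.02² = 0.0961 + 0.0004 + 0.1225 + 0.0004 + 0.0004 + 0.0676 + 0.0004 = 0.2878
B_Yell = 1 / 0.2878 = 3.4746
Highest B → broadest niche (most generalist): Pine Warbler (B = 6.02).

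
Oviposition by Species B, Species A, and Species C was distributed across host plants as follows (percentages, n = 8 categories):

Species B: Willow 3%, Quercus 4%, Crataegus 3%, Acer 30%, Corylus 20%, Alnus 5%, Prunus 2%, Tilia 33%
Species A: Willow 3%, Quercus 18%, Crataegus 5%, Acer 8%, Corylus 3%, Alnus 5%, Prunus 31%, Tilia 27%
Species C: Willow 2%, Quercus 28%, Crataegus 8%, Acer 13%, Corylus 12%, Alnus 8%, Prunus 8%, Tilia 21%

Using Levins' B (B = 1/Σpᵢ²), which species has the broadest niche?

Species C

Convert percentages to proportions (divide by 100).
Σp_Bᵢ² = 0.03² + 0.04² + 0.03² + 0.30² + 0.20² + 0.05² + 0.02² + 0.33² = 0.0009 + 0.0016 + 0.0009 + 0.0900 + 0.0400 + 0.0025 + 0.0004 + 0.1089 = 0.2452
B_B = 1 / 0.2452 = 4.0783
Σp_Aᵢ² = 0.03² + 0.18² + 0.05² + 0.08² + 0.03² + 0.05² + 0.31² + 0.27² = 0.0009 + 0.0324 + 0.0025 + 0.0064 + 0.0009 + 0.0025 + 0.0961 + 0.0729 = 0.2146
B_A = 1 / 0.2146 = 4.6598
Σp_Cᵢ² = 0.02² + 0.28² + 0.08² + 0.13² + 0.12² + 0.08² + 0.08² + 0.21² = 0.0004 + 0.0784 + 0.0064 + 0.0169 + 0.0144 + 0.0064 + 0.0064 + 0.0441 = 0.1734
B_C = 1 / 0.1734 = 5.7670
Highest B → broadest niche (most generalist): Species C (B = 5.77).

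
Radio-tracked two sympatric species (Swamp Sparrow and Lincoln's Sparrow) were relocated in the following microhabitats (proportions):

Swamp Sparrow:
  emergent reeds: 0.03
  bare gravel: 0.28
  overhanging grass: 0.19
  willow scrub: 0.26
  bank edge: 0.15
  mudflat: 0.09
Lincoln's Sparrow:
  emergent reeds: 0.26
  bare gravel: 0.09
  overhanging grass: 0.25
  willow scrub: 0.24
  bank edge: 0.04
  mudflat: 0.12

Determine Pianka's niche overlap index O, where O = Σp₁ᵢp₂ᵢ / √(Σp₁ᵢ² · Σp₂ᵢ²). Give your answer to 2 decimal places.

0.75

Σ p₁ᵢp₂ᵢ = 0.0078 + 0.0252 + 0.0475 + 0.0624 + 0.0060 + 0.0108 = 0.1597
Σp_1ᵢ² = 0.03² + 0.28² + 0.19² + 0.26² + 0.15² + 0.09² = 0.0009 + 0.0784 + 0.0361 + 0.0676 + 0.0225 + 0.0081 = 0.2136
Σp_2ᵢ² = 0.26² + 0.09² + 0.25² + 0.24² + 0.04² + 0.12² = 0.0676 + 0.0081 + 0.0625 + 0.0576 + 0.0016 + 0.0144 = 0.2118
O = 0.1597 / √(0.2136 × 0.2118) = 0.1597 / 0.21270 = 0.7508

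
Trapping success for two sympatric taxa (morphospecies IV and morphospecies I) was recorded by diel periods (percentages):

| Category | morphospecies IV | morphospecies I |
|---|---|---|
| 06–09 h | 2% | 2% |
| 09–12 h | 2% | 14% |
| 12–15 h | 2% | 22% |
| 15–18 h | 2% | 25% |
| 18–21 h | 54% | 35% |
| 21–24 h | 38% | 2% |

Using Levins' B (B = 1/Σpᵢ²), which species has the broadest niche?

Convert percentages to proportions (divide by 100).
Σp_IVᵢ² = 0.02² + 0.02² + 0.02² + 0.02² + 0.54² + 0.38² = 0.0004 + 0.0004 + 0.0004 + 0.0004 + 0.2916 + 0.1444 = 0.4376
B_IV = 1 / 0.4376 = 2.2852
Σp_Iᵢ² = 0.02² + 0.14² + 0.22² + 0.25² + 0.35² + 0.02² = 0.0004 + 0.0196 + 0.0484 + 0.0625 + 0.1225 + 0.0004 = 0.2538
B_I = 1 / 0.2538 = 3.9401
Highest B → broadest niche (most generalist): morphospecies I (B = 3.94).

morphospecies I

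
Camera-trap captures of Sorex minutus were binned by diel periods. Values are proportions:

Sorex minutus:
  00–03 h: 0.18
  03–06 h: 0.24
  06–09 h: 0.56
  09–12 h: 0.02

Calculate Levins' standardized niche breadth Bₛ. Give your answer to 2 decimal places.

Σpᵢ² = 0.18² + 0.24² + 0.56² + 0.02² = 0.0324 + 0.0576 + 0.3136 + 0.0004 = 0.4040
B = 1 / 0.4040 = 2.4752
Bₛ = (B − 1)/(n − 1) = (2.4752 − 1)/(4 − 1) = 1.4752/3 = 0.4917

0.49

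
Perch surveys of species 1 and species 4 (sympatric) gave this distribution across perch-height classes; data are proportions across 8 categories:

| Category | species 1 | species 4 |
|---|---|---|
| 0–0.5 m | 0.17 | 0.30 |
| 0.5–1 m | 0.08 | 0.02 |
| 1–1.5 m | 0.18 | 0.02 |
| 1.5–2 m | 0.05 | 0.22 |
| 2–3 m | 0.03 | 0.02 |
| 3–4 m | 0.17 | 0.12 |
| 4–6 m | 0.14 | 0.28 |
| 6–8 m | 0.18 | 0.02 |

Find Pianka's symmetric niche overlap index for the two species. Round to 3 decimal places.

0.696

Σ p₁ᵢp₂ᵢ = 0.0510 + 0.0016 + 0.0036 + 0.0110 + 0.0006 + 0.0204 + 0.0392 + 0.0036 = 0.1310
Σp_1ᵢ² = 0.17² + 0.08² + 0.18² + 0.05² + 0.03² + 0.17² + 0.14² + 0.18² = 0.0289 + 0.0064 + 0.0324 + 0.0025 + 0.0009 + 0.0289 + 0.0196 + 0.0324 = 0.1520
Σp_2ᵢ² = 0.30² + 0.02² + 0.02² + 0.22² + 0.02² + 0.12² + 0.28² + 0.02² = 0.0900 + 0.0004 + 0.0004 + 0.0484 + 0.0004 + 0.0144 + 0.0784 + 0.0004 = 0.2328
O = 0.1310 / √(0.1520 × 0.2328) = 0.1310 / 0.188111 = 0.69640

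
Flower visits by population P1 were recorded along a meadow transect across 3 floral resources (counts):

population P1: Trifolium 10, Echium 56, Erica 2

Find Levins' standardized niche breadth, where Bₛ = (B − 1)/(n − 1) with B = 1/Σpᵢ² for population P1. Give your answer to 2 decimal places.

0.21

Proportions for population P1 (n=68): 10/68=0.1471, 56/68=0.8235, 2/68=0.0294
Σpᵢ² = 0.1471² + 0.8235² + 0.0294² = 0.021638 + 0.678152 + 0.000864 = 0.700654
B = 1 / 0.700654 = 1.4272
Bₛ = (B − 1)/(n − 1) = (1.4272 − 1)/(3 − 1) = 0.4272/2 = 0.2136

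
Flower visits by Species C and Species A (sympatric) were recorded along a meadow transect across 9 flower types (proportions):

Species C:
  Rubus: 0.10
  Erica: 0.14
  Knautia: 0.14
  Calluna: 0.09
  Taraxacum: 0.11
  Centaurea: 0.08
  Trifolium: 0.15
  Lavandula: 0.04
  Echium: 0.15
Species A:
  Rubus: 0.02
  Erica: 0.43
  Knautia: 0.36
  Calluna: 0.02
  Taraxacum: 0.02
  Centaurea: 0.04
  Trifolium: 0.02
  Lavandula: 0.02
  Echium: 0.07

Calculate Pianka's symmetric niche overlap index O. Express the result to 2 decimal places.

0.67

Σ p₁ᵢp₂ᵢ = 0.0020 + 0.0602 + 0.0504 + 0.0018 + 0.0022 + 0.0032 + 0.0030 + 0.0008 + 0.0105 = 0.1341
Σp_1ᵢ² = 0.10² + 0.14² + 0.14² + 0.09² + 0.11² + 0.08² + 0.15² + 0.04² + 0.15² = 0.0100 + 0.0196 + 0.0196 + 0.0081 + 0.0121 + 0.0064 + 0.0225 + 0.0016 + 0.0225 = 0.1224
Σp_2ᵢ² = 0.02² + 0.43² + 0.36² + 0.02² + 0.02² + 0.04² + 0.02² + 0.02² + 0.07² = 0.0004 + 0.1849 + 0.1296 + 0.0004 + 0.0004 + 0.0016 + 0.0004 + 0.0004 + 0.0049 = 0.3230
O = 0.1341 / √(0.1224 × 0.3230) = 0.1341 / 0.19883 = 0.6744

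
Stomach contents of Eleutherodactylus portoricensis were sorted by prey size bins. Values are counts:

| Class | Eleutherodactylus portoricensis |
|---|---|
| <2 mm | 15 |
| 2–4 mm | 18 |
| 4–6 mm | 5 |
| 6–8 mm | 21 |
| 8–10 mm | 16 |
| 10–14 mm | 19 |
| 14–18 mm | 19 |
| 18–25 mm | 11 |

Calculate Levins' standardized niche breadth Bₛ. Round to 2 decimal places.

Proportions for Eleutherodactylus portoricensis (n=124): 15/124=0.1210, 18/124=0.1452, 5/124=0.0403, 21/124=0.1694, 16/124=0.1290, 19/124=0.1532, 19/124=0.1532, 11/124=0.0887
Σpᵢ² = 0.1210² + 0.1452² + 0.0403² + 0.1694² + 0.1290² + 0.1532² + 0.1532² + 0.0887² = 0.014641 + 0.021083 + 0.001624 + 0.028696 + 0.016641 + 0.023470 + 0.023470 + 0.007868 = 0.137493
B = 1 / 0.137493 = 7.2731
Bₛ = (B − 1)/(n − 1) = (7.2731 − 1)/(8 − 1) = 6.2731/7 = 0.8962

0.90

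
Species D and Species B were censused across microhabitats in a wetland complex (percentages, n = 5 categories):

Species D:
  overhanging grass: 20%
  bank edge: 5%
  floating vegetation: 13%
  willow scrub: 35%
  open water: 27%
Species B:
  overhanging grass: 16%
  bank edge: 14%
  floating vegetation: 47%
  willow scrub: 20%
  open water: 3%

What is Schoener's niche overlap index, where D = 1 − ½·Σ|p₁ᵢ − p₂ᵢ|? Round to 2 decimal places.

Convert percentages to proportions (divide by 100).
Σ|p₁ᵢ − p₂ᵢ| = 0.04 + 0.09 + 0.34 + 0.15 + 0.24 = 0.86
D = 1 − ½ × 0.86 = 1 − 0.430 = 0.5700

0.57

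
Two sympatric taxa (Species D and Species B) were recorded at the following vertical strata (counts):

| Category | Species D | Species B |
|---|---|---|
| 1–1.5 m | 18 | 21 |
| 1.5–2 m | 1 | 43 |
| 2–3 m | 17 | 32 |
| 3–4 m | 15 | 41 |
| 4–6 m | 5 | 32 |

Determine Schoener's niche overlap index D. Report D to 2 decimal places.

Proportions for Species D (n=56): 18/56=0.3214, 1/56=0.0179, 17/56=0.3036, 15/56=0.2679, 5/56=0.0893
Proportions for Species B (n=169): 21/169=0.1243, 43/169=0.2544, 32/169=0.1893, 41/169=0.2426, 32/169=0.1893
Σ|p₁ᵢ − p₂ᵢ| = 0.1971 + 0.2365 + 0.1143 + 0.0253 + 0.1000 = 0.6732
D = 1 − ½ × 0.6732 = 1 − 0.33660 = 0.66340

0.66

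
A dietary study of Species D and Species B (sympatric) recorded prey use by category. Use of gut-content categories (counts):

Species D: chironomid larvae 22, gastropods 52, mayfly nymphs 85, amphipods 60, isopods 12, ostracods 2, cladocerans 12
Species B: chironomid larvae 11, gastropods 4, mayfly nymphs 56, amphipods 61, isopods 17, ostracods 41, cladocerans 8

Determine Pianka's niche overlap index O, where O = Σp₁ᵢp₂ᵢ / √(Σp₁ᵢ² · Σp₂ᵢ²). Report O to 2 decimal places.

Proportions for Species D (n=245): 22/245=0.0898, 52/245=0.2122, 85/245=0.3469, 60/245=0.2449, 12/245=0.0490, 2/245=0.0082, 12/245=0.0490
Proportions for Species B (n=198): 11/198=0.0556, 4/198=0.0202, 56/198=0.2828, 61/198=0.3081, 17/198=0.0859, 41/198=0.2071, 8/198=0.0404
Σ p₁ᵢp₂ᵢ = 0.004993 + 0.004286 + 0.098103 + 0.075454 + 0.004209 + 0.001698 + 0.001980 = 0.190723
Σp_1ᵢ² = 0.0898² + 0.2122² + 0.3469² + 0.2449² + 0.0490² + 0.0082² + 0.0490² = 0.008064 + 0.045029 + 0.120340 + 0.059976 + 0.002401 + 0.000067 + 0.002401 = 0.238278
Σp_2ᵢ² = 0.0556² + 0.0202² + 0.2828² + 0.3081² + 0.0859² + 0.2071² + 0.0404² = 0.003091 + 0.000408 + 0.079976 + 0.094926 + 0.007379 + 0.042890 + 0.001632 = 0.230302
O = 0.190723 / √(0.238278 × 0.230302) = 0.190723 / 0.2342561 = 0.8142

0.81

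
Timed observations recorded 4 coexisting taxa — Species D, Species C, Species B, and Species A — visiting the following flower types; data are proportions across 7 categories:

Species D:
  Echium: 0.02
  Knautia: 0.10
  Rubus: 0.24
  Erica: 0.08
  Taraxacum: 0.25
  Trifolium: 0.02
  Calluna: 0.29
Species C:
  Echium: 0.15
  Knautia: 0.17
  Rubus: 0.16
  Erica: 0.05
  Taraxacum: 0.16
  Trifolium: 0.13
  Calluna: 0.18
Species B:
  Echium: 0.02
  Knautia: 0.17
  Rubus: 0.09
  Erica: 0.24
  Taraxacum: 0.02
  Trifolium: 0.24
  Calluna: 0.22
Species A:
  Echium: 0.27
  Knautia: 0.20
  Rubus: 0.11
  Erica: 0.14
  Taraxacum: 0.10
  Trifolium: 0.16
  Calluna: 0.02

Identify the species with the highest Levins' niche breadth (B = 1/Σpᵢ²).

Σp_Dᵢ² = 0.02² + 0.10² + 0.24² + 0.08² + 0.25² + 0.02² + 0.29² = 0.0004 + 0.0100 + 0.0576 + 0.0064 + 0.0625 + 0.0004 + 0.0841 = 0.2214
B_D = 1 / 0.2214 = 4.5167
Σp_Cᵢ² = 0.15² + 0.17² + 0.16² + 0.05² + 0.16² + 0.13² + 0.18² = 0.0225 + 0.0289 + 0.0256 + 0.0025 + 0.0256 + 0.0169 + 0.0324 = 0.1544
B_C = 1 / 0.1544 = 6.4767
Σp_Bᵢ² = 0.02² + 0.17² + 0.09² + 0.24² + 0.02² + 0.24² + 0.22² = 0.0004 + 0.0289 + 0.0081 + 0.0576 + 0.0004 + 0.0576 + 0.0484 = 0.2014
B_B = 1 / 0.2014 = 4.9652
Σp_Aᵢ² = 0.27² + 0.20² + 0.11² + 0.14² + 0.10² + 0.16² + 0.02² = 0.0729 + 0.0400 + 0.0121 + 0.0196 + 0.0100 + 0.0256 + 0.0004 = 0.1806
B_A = 1 / 0.1806 = 5.5371
Highest B → broadest niche (most generalist): Species C (B = 6.48).

Species C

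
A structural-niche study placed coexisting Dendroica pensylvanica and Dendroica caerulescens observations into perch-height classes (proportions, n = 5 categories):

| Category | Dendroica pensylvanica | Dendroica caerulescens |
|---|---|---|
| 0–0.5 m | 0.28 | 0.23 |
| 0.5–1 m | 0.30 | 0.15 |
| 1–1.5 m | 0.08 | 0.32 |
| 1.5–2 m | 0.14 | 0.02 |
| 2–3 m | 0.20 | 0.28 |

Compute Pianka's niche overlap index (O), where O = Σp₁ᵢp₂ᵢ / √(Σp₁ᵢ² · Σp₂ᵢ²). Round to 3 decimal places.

0.790

Σ p₁ᵢp₂ᵢ = 0.0644 + 0.0450 + 0.0256 + 0.0028 + 0.0560 = 0.1938
Σp_1ᵢ² = 0.28² + 0.30² + 0.08² + 0.14² + 0.20² = 0.0784 + 0.0900 + 0.0064 + 0.0196 + 0.0400 = 0.2344
Σp_2ᵢ² = 0.23² + 0.15² + 0.32² + 0.02² + 0.28² = 0.0529 + 0.0225 + 0.1024 + 0.0004 + 0.0784 = 0.2566
O = 0.1938 / √(0.2344 × 0.2566) = 0.1938 / 0.245249 = 0.79022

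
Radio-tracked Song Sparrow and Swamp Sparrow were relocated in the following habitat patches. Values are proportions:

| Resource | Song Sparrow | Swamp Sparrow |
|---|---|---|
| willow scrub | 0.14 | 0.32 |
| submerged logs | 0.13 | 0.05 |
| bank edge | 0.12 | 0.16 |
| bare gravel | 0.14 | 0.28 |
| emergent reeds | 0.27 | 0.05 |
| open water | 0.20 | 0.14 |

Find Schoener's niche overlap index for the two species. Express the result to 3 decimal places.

Σ|p₁ᵢ − p₂ᵢ| = 0.18 + 0.08 + 0.04 + 0.14 + 0.22 + 0.06 = 0.72
D = 1 − ½ × 0.72 = 1 − 0.360 = 0.64000

0.640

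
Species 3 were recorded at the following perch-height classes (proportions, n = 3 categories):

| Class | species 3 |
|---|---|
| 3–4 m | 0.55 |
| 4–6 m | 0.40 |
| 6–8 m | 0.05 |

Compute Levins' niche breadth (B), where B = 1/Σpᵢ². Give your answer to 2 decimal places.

Σpᵢ² = 0.55² + 0.40² + 0.05² = 0.3025 + 0.1600 + 0.0025 = 0.4650
B = 1 / 0.4650 = 2.1505

2.15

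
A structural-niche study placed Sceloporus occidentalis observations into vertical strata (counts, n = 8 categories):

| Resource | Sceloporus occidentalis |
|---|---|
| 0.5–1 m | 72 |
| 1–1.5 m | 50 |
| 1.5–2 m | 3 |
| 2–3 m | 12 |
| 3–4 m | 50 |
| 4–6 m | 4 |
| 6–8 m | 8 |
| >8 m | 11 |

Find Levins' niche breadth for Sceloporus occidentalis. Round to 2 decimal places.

4.18

Proportions for Sceloporus occidentalis (n=210): 72/210=0.3429, 50/210=0.2381, 3/210=0.0143, 12/210=0.0571, 50/210=0.2381, 4/210=0.0190, 8/210=0.0381, 11/210=0.0524
Σpᵢ² = 0.3429² + 0.2381² + 0.0143² + 0.0571² + 0.2381² + 0.0190² + 0.0381² + 0.0524² = 0.117580 + 0.056692 + 0.000204 + 0.003260 + 0.056692 + 0.000361 + 0.001452 + 0.002746 = 0.238987
B = 1 / 0.238987 = 4.1843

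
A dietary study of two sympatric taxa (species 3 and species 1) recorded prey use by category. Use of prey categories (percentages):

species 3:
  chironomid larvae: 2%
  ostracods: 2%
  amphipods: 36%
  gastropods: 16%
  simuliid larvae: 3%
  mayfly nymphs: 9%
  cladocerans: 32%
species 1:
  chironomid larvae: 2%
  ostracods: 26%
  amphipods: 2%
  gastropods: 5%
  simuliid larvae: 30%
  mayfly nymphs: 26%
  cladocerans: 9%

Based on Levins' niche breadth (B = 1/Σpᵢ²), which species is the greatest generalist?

species 1

Convert percentages to proportions (divide by 100).
Σp_3ᵢ² = 0.02² + 0.02² + 0.36² + 0.16² + 0.03² + 0.09² + 0.32² = 0.0004 + 0.0004 + 0.1296 + 0.0256 + 0.0009 + 0.0081 + 0.1024 = 0.2674
B_3 = 1 / 0.2674 = 3.7397
Σp_1ᵢ² = 0.02² + 0.26² + 0.02² + 0.05² + 0.30² + 0.26² + 0.09² = 0.0004 + 0.0676 + 0.0004 + 0.0025 + 0.0900 + 0.0676 + 0.0081 = 0.2366
B_1 = 1 / 0.2366 = 4.2265
Highest B → broadest niche (most generalist): species 1 (B = 4.23).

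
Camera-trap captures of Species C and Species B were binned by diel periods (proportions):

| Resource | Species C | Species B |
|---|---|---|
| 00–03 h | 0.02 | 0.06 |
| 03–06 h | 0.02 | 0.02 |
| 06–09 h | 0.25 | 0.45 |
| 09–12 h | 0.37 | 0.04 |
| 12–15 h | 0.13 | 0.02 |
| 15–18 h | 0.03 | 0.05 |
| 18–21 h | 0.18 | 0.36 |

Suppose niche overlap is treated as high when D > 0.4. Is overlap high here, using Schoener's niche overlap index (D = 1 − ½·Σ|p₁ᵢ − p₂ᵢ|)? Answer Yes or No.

Yes

Σ|p₁ᵢ − p₂ᵢ| = 0.04 + 0.00 + 0.20 + 0.33 + 0.11 + 0.02 + 0.18 = 0.88
D = 1 − ½ × 0.88 = 1 − 0.440 = 0.5600
D = 0.5600 > 0.4 → Yes.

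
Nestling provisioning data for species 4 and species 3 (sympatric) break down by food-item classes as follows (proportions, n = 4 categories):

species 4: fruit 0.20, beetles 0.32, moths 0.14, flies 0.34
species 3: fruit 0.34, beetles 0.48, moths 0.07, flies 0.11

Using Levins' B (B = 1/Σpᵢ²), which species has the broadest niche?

Σp_4ᵢ² = 0.20² + 0.32² + 0.14² + 0.34² = 0.0400 + 0.1024 + 0.0196 + 0.1156 = 0.2776
B_4 = 1 / 0.2776 = 3.6023
Σp_3ᵢ² = 0.34² + 0.48² + 0.07² + 0.11² = 0.1156 + 0.2304 + 0.0049 + 0.0121 = 0.3630
B_3 = 1 / 0.3630 = 2.7548
Highest B → broadest niche (most generalist): species 4 (B = 3.60).

species 4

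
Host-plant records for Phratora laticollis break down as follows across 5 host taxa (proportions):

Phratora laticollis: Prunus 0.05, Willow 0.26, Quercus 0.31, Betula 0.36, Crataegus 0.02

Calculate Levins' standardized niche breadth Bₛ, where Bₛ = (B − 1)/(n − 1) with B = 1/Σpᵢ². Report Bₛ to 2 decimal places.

Σpᵢ² = 0.05² + 0.26² + 0.31² + 0.36² + 0.02² = 0.0025 + 0.0676 + 0.0961 + 0.1296 + 0.0004 = 0.2962
B = 1 / 0.2962 = 3.3761
Bₛ = (B − 1)/(n − 1) = (3.3761 − 1)/(5 − 1) = 2.3761/4 = 0.5940

0.59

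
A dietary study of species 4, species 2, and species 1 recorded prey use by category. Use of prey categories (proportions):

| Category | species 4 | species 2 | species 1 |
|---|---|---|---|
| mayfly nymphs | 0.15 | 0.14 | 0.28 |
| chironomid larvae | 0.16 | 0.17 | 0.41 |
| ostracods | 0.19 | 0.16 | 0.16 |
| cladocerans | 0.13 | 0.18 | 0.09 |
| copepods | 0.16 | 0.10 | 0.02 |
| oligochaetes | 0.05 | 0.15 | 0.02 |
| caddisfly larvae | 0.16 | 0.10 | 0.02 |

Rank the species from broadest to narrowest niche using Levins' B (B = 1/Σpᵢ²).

Σp_4ᵢ² = 0.15² + 0.16² + 0.19² + 0.13² + 0.16² + 0.05² + 0.16² = 0.0225 + 0.0256 + 0.0361 + 0.0169 + 0.0256 + 0.0025 + 0.0256 = 0.1548
B_4 = 1 / 0.1548 = 6.4599
Σp_2ᵢ² = 0.14² + 0.17² + 0.16² + 0.18² + 0.10² + 0.15² + 0.10² = 0.0196 + 0.0289 + 0.0256 + 0.0324 + 0.0100 + 0.0225 + 0.0100 = 0.1490
B_2 = 1 / 0.1490 = 6.7114
Σp_1ᵢ² = 0.28² + 0.41² + 0.16² + 0.09² + 0.02² + 0.02² + 0.02² = 0.0784 + 0.1681 + 0.0256 + 0.0081 + 0.0004 + 0.0004 + 0.0004 = 0.2814
B_1 = 1 / 0.2814 = 3.5537
Ranking by B (broadest → narrowest): species 2 (6.71) > species 4 (6.46) > species 1 (3.55)

species 2 > species 4 > species 1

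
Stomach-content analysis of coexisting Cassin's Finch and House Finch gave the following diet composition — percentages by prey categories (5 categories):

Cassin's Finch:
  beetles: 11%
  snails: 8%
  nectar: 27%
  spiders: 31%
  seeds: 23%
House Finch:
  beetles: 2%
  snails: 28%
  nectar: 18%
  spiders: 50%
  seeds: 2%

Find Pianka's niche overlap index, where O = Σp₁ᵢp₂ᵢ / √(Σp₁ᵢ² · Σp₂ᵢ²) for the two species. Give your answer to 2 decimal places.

0.79

Convert percentages to proportions (divide by 100).
Σ p₁ᵢp₂ᵢ = 0.0022 + 0.0224 + 0.0486 + 0.1550 + 0.0046 = 0.2328
Σp_1ᵢ² = 0.11² + 0.08² + 0.27² + 0.31² + 0.23² = 0.0121 + 0.0064 + 0.0729 + 0.0961 + 0.0529 = 0.2404
Σp_2ᵢ² = 0.02² + 0.28² + 0.18² + 0.50² + 0.02² = 0.0004 + 0.0784 + 0.0324 + 0.2500 + 0.0004 = 0.3616
O = 0.2328 / √(0.2404 × 0.3616) = 0.2328 / 0.29484 = 0.7896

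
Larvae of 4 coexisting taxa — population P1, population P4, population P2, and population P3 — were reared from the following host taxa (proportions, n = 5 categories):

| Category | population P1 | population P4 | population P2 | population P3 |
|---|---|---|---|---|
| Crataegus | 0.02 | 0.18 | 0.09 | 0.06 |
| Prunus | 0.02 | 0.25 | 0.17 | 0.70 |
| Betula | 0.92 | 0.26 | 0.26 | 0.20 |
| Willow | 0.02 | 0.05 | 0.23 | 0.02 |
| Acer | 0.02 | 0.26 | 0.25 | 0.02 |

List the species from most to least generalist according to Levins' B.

population P2 > population P4 > population P3 > population P1

Σp_P1ᵢ² = 0.02² + 0.02² + 0.92² + 0.02² + 0.02² = 0.0004 + 0.0004 + 0.8464 + 0.0004 + 0.0004 = 0.8480
B_P1 = 1 / 0.8480 = 1.1792
Σp_P4ᵢ² = 0.18² + 0.25² + 0.26² + 0.05² + 0.26² = 0.0324 + 0.0625 + 0.0676 + 0.0025 + 0.0676 = 0.2326
B_P4 = 1 / 0.2326 = 4.2992
Σp_P2ᵢ² = 0.09² + 0.17² + 0.26² + 0.23² + 0.25² = 0.0081 + 0.0289 + 0.0676 + 0.0529 + 0.0625 = 0.2200
B_P2 = 1 / 0.2200 = 4.5455
Σp_P3ᵢ² = 0.06² + 0.70² + 0.20² + 0.02² + 0.02² = 0.0036 + 0.4900 + 0.0400 + 0.0004 + 0.0004 = 0.5344
B_P3 = 1 / 0.5344 = 1.8713
Ranking by B (broadest → narrowest): population P2 (4.55) > population P4 (4.30) > population P3 (1.87) > population P1 (1.18)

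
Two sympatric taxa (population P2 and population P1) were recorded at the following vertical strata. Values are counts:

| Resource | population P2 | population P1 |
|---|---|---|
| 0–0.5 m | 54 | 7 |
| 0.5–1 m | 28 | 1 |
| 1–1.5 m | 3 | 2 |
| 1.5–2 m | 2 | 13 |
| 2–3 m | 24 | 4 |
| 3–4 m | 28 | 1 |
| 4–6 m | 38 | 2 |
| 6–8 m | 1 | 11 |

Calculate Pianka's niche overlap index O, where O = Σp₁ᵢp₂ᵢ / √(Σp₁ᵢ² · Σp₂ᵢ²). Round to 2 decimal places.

Proportions for population P2 (n=178): 54/178=0.3034, 28/178=0.1573, 3/178=0.0169, 2/178=0.0112, 24/178=0.1348, 28/178=0.1573, 38/178=0.2135, 1/178=0.0056
Proportions for population P1 (n=41): 7/41=0.1707, 1/41=0.0244, 2/41=0.0488, 13/41=0.3171, 4/41=0.0976, 1/41=0.0244, 2/41=0.0488, 11/41=0.2683
Σ p₁ᵢp₂ᵢ = 0.051790 + 0.003838 + 0.000825 + 0.003552 + 0.013156 + 0.003838 + 0.010419 + 0.001502 = 0.088920
Σp_1ᵢ² = 0.3034² + 0.1573² + 0.0169² + 0.0112² + 0.1348² + 0.1573² + 0.2135² + 0.0056² = 0.092052 + 0.024743 + 0.000286 + 0.000125 + 0.018171 + 0.024743 + 0.045582 + 0.000031 = 0.205733
Σp_2ᵢ² = 0.1707² + 0.0244² + 0.0488² + 0.3171² + 0.0976² + 0.0244² + 0.0488² + 0.2683² = 0.029138 + 0.000595 + 0.002381 + 0.100552 + 0.009526 + 0.000595 + 0.002381 + 0.071985 = 0.217153
O = 0.088920 / √(0.205733 × 0.217153) = 0.088920 / 0.2113659 = 0.4207

0.42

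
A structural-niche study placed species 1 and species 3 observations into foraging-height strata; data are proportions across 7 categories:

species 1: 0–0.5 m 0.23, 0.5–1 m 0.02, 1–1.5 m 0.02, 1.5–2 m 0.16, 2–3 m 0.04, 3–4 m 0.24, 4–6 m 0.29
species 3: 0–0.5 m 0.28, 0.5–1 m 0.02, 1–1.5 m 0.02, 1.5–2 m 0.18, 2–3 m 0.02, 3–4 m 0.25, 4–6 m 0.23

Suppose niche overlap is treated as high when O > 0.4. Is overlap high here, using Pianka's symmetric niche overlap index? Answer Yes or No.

Σ p₁ᵢp₂ᵢ = 0.0644 + 0.0004 + 0.0004 + 0.0288 + 0.0008 + 0.0600 + 0.0667 = 0.2215
Σp_1ᵢ² = 0.23² + 0.02² + 0.02² + 0.16² + 0.04² + 0.24² + 0.29² = 0.0529 + 0.0004 + 0.0004 + 0.0256 + 0.0016 + 0.0576 + 0.0841 = 0.2226
Σp_2ᵢ² = 0.28² + 0.02² + 0.02² + 0.18² + 0.02² + 0.25² + 0.23² = 0.0784 + 0.0004 + 0.0004 + 0.0324 + 0.0004 + 0.0625 + 0.0529 = 0.2274
O = 0.2215 / √(0.2226 × 0.2274) = 0.2215 / 0.22499 = 0.9845
O = 0.9845 > 0.4 → Yes.

Yes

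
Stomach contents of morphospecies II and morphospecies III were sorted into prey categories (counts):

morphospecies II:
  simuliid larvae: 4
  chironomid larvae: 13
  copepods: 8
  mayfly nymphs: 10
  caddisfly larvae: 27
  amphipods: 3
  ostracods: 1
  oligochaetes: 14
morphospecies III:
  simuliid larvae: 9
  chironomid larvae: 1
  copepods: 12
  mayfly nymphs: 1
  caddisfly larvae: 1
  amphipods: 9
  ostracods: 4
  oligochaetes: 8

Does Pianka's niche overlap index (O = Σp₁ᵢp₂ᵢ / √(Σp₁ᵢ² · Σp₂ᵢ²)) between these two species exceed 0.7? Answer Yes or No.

Proportions for morphospecies II (n=80): 4/80=0.0500, 13/80=0.1625, 8/80=0.1000, 10/80=0.1250, 27/80=0.3375, 3/80=0.0375, 1/80=0.0125, 14/80=0.1750
Proportions for morphospecies III (n=45): 9/45=0.2000, 1/45=0.0222, 12/45=0.2667, 1/45=0.0222, 1/45=0.0222, 9/45=0.2000, 4/45=0.0889, 8/45=0.1778
Σ p₁ᵢp₂ᵢ = 0.010000 + 0.003608 + 0.026670 + 0.002775 + 0.007493 + 0.007500 + 0.001111 + 0.031115 = 0.090272
Σp_1ᵢ² = 0.0500² + 0.1625² + 0.1000² + 0.1250² + 0.3375² + 0.0375² + 0.0125² + 0.1750² = 0.002500 + 0.026406 + 0.010000 + 0.015625 + 0.113906 + 0.001406 + 0.000156 + 0.030625 = 0.200624
Σp_2ᵢ² = 0.2000² + 0.0222² + 0.2667² + 0.0222² + 0.0222² + 0.2000² + 0.0889² + 0.1778² = 0.040000 + 0.000493 + 0.071129 + 0.000493 + 0.000493 + 0.040000 + 0.007903 + 0.031613 = 0.192124
O = 0.090272 / √(0.200624 × 0.192124) = 0.090272 / 0.1963280 = 0.4598
O = 0.4598 < 0.7 → No.

No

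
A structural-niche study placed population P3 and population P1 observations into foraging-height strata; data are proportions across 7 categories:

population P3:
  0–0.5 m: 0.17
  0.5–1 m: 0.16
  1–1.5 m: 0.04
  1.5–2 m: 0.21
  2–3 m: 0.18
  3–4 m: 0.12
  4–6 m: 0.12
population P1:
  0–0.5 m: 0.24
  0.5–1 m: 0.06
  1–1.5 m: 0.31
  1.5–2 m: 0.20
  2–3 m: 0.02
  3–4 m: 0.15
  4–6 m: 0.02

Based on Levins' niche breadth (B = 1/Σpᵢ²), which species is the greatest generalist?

population P3

Σp_P3ᵢ² = 0.17² + 0.16² + 0.04² + 0.21² + 0.18² + 0.12² + 0.12² = 0.0289 + 0.0256 + 0.0016 + 0.0441 + 0.0324 + 0.0144 + 0.0144 = 0.1614
B_P3 = 1 / 0.1614 = 6.1958
Σp_P1ᵢ² = 0.24² + 0.06² + 0.31² + 0.20² + 0.02² + 0.15² + 0.02² = 0.0576 + 0.0036 + 0.0961 + 0.0400 + 0.0004 + 0.0225 + 0.0004 = 0.2206
B_P1 = 1 / 0.2206 = 4.5331
Highest B → broadest niche (most generalist): population P3 (B = 6.20).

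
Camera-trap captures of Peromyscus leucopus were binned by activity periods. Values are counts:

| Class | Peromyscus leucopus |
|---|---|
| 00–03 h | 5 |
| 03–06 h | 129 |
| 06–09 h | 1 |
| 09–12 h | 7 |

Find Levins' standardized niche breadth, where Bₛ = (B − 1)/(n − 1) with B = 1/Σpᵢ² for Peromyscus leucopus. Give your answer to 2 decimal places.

0.07

Proportions for Peromyscus leucopus (n=142): 5/142=0.0352, 129/142=0.9085, 1/142=0.0070, 7/142=0.0493
Σpᵢ² = 0.0352² + 0.9085² + 0.0070² + 0.0493² = 0.001239 + 0.825372 + 0.000049 + 0.002430 = 0.829090
B = 1 / 0.829090 = 1.2061
Bₛ = (B − 1)/(n − 1) = (1.2061 − 1)/(4 − 1) = 0.2061/3 = 0.0687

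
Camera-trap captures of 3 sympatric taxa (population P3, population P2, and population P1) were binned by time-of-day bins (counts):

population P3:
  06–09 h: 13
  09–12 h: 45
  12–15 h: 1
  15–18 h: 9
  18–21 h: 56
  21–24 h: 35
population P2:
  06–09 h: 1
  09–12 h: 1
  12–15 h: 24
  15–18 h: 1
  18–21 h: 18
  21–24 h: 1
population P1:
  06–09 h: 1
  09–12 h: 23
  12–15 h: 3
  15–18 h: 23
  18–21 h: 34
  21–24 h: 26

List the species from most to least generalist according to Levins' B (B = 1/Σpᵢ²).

Proportions for population P3 (n=159): 13/159=0.0818, 45/159=0.2830, 1/159=0.0063, 9/159=0.0566, 56/159=0.3522, 35/159=0.2201
Proportions for population P2 (n=46): 1/46=0.0217, 1/46=0.0217, 24/46=0.5217, 1/46=0.0217, 18/46=0.3913, 1/46=0.0217
Proportions for population P1 (n=110): 1/110=0.0091, 23/110=0.2091, 3/110=0.0273, 23/110=0.2091, 34/110=0.3091, 26/110=0.2364
Σp_P3ᵢ² = 0.0818² + 0.2830² + 0.0063² + 0.0566² + 0.3522² + 0.2201² = 0.006691 + 0.080089 + 0.000040 + 0.003204 + 0.124045 + 0.048444 = 0.262513
B_P3 = 1 / 0.262513 = 3.8093
Σp_P2ᵢ² = 0.0217² + 0.0217² + 0.5217² + 0.0217² + 0.3913² + 0.0217² = 0.000471 + 0.000471 + 0.272171 + 0.000471 + 0.153116 + 0.000471 = 0.427171
B_P2 = 1 / 0.427171 = 2.3410
Σp_P1ᵢ² = 0.0091² + 0.2091² + 0.0273² + 0.2091² + 0.3091² + 0.2364² = 0.000083 + 0.043723 + 0.000745 + 0.043723 + 0.095543 + 0.055885 = 0.239702
B_P1 = 1 / 0.239702 = 4.1718
Ranking by B (broadest → narrowest): population P1 (4.17) > population P3 (3.81) > population P2 (2.34)

population P1 > population P3 > population P2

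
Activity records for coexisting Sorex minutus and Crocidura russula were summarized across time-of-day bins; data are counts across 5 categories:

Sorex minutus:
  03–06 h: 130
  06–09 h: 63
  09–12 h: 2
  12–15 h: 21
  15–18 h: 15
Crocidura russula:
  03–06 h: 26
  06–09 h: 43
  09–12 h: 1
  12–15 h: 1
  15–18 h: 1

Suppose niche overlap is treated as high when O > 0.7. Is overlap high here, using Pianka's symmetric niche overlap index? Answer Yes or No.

Yes

Proportions for Sorex minutus (n=231): 130/231=0.5628, 63/231=0.2727, 2/231=0.0087, 21/231=0.0909, 15/231=0.0649
Proportions for Crocidura russula (n=72): 26/72=0.3611, 43/72=0.5972, 1/72=0.0139, 1/72=0.0139, 1/72=0.0139
Σ p₁ᵢp₂ᵢ = 0.203227 + 0.162856 + 0.000121 + 0.001264 + 0.000902 = 0.368370
Σp_1ᵢ² = 0.5628² + 0.2727² + 0.0087² + 0.0909² + 0.0649² = 0.316744 + 0.074365 + 0.000076 + 0.008263 + 0.004212 = 0.403660
Σp_2ᵢ² = 0.3611² + 0.5972² + 0.0139² + 0.0139² + 0.0139² = 0.130393 + 0.356648 + 0.000193 + 0.000193 + 0.000193 = 0.487620
O = 0.368370 / √(0.403660 × 0.487620) = 0.368370 / 0.4436583 = 0.8303
O = 0.8303 > 0.7 → Yes.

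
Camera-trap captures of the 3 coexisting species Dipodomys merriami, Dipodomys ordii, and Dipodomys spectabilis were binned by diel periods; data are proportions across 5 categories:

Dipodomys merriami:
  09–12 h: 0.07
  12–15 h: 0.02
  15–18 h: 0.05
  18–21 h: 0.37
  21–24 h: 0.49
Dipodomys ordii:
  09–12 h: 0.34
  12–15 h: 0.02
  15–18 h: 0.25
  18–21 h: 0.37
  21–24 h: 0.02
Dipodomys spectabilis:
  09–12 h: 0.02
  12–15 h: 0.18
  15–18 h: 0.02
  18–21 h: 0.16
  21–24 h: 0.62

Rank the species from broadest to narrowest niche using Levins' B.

Dipodomys ordii > Dipodomys merriami > Dipodomys spectabilis

Σp_merrᵢ² = 0.07² + 0.02² + 0.05² + 0.37² + 0.49² = 0.0049 + 0.0004 + 0.0025 + 0.1369 + 0.2401 = 0.3848
B_merr = 1 / 0.3848 = 2.5988
Σp_ordiᵢ² = 0.34² + 0.02² + 0.25² + 0.37² + 0.02² = 0.1156 + 0.0004 + 0.0625 + 0.1369 + 0.0004 = 0.3158
B_ordi = 1 / 0.3158 = 3.1666
Σp_specᵢ² = 0.02² + 0.18² + 0.02² + 0.16² + 0.62² = 0.0004 + 0.0324 + 0.0004 + 0.0256 + 0.3844 = 0.4432
B_spec = 1 / 0.4432 = 2.2563
Ranking by B (broadest → narrowest): Dipodomys ordii (3.17) > Dipodomys merriami (2.60) > Dipodomys spectabilis (2.26)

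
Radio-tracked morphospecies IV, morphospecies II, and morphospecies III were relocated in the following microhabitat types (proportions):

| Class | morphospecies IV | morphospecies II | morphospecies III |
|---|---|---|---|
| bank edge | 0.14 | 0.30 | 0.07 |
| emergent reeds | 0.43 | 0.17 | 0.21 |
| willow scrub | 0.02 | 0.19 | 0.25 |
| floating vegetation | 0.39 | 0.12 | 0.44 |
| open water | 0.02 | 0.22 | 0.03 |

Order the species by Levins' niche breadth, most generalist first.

Σp_IVᵢ² = 0.14² + 0.43² + 0.02² + 0.39² + 0.02² = 0.0196 + 0.1849 + 0.0004 + 0.1521 + 0.0004 = 0.3574
B_IV = 1 / 0.3574 = 2.7980
Σp_IIᵢ² = 0.30² + 0.17² + 0.19² + 0.12² + 0.22² = 0.0900 + 0.0289 + 0.0361 + 0.0144 + 0.0484 = 0.2178
B_II = 1 / 0.2178 = 4.5914
Σp_IIIᵢ² = 0.07² + 0.21² + 0.25² + 0.44² + 0.03² = 0.0049 + 0.0441 + 0.0625 + 0.1936 + 0.0009 = 0.3060
B_III = 1 / 0.3060 = 3.2680
Ranking by B (broadest → narrowest): morphospecies II (4.59) > morphospecies III (3.27) > morphospecies IV (2.80)

morphospecies II > morphospecies III > morphospecies IV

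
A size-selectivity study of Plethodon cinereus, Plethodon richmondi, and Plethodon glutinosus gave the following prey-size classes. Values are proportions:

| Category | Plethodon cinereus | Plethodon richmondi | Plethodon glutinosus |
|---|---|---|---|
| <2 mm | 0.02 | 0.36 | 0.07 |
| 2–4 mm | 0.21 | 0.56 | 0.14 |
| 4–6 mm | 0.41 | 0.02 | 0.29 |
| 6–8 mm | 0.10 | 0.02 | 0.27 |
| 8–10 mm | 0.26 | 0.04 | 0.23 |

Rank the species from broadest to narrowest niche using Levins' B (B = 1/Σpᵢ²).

Plethodon glutinosus > Plethodon cinereus > Plethodon richmondi

Σp_cineᵢ² = 0.02² + 0.21² + 0.41² + 0.10² + 0.26² = 0.0004 + 0.0441 + 0.1681 + 0.0100 + 0.0676 = 0.2902
B_cine = 1 / 0.2902 = 3.4459
Σp_richᵢ² = 0.36² + 0.56² + 0.02² + 0.02² + 0.04² = 0.1296 + 0.3136 + 0.0004 + 0.0004 + 0.0016 = 0.4456
B_rich = 1 / 0.4456 = 2.2442
Σp_glutᵢ² = 0.07² + 0.14² + 0.29² + 0.27² + 0.23² = 0.0049 + 0.0196 + 0.0841 + 0.0729 + 0.0529 = 0.2344
B_glut = 1 / 0.2344 = 4.2662
Ranking by B (broadest → narrowest): Plethodon glutinosus (4.27) > Plethodon cinereus (3.45) > Plethodon richmondi (2.24)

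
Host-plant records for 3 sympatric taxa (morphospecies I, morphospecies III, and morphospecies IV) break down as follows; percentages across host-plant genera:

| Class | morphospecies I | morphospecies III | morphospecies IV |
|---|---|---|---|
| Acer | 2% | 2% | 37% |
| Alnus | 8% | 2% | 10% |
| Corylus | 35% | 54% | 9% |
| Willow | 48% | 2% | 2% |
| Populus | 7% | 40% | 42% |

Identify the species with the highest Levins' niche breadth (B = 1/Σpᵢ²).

Convert percentages to proportions (divide by 100).
Σp_Iᵢ² = 0.02² + 0.08² + 0.35² + 0.48² + 0.07² = 0.0004 + 0.0064 + 0.1225 + 0.2304 + 0.0049 = 0.3646
B_I = 1 / 0.3646 = 2.7427
Σp_IIIᵢ² = 0.02² + 0.02² + 0.54² + 0.02² + 0.40² = 0.0004 + 0.0004 + 0.2916 + 0.0004 + 0.1600 = 0.4528
B_III = 1 / 0.4528 = 2.2085
Σp_IVᵢ² = 0.37² + 0.10² + 0.09² + 0.02² + 0.42² = 0.1369 + 0.0100 + 0.0081 + 0.0004 + 0.1764 = 0.3318
B_IV = 1 / 0.3318 = 3.0139
Highest B → broadest niche (most generalist): morphospecies IV (B = 3.01).

morphospecies IV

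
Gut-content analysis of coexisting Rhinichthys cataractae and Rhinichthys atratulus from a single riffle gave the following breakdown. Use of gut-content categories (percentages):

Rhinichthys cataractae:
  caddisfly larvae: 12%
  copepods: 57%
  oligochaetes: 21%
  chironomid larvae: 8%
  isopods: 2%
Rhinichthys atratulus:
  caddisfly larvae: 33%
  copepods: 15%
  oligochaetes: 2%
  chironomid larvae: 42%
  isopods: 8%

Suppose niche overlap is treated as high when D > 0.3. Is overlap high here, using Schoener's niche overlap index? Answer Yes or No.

Convert percentages to proportions (divide by 100).
Σ|p₁ᵢ − p₂ᵢ| = 0.21 + 0.42 + 0.19 + 0.34 + 0.06 = 1.22
D = 1 − ½ × 1.22 = 1 − 0.610 = 0.3900
D = 0.3900 > 0.3 → Yes.

Yes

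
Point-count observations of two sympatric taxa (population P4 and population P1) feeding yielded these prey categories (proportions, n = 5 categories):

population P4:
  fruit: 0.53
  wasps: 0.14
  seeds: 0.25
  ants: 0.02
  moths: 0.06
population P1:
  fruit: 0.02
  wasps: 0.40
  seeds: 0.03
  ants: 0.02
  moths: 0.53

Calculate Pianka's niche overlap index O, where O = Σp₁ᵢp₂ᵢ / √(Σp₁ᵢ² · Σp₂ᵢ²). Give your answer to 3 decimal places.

Σ p₁ᵢp₂ᵢ = 0.0106 + 0.0560 + 0.0075 + 0.0004 + 0.0318 = 0.1063
Σp_1ᵢ² = 0.53² + 0.14² + 0.25² + 0.02² + 0.06² = 0.2809 + 0.0196 + 0.0625 + 0.0004 + 0.0036 = 0.3670
Σp_2ᵢ² = 0.02² + 0.40² + 0.03² + 0.02² + 0.53² = 0.0004 + 0.1600 + 0.0009 + 0.0004 + 0.2809 = 0.4426
O = 0.1063 / √(0.3670 × 0.4426) = 0.1063 / 0.403031 = 0.26375

0.264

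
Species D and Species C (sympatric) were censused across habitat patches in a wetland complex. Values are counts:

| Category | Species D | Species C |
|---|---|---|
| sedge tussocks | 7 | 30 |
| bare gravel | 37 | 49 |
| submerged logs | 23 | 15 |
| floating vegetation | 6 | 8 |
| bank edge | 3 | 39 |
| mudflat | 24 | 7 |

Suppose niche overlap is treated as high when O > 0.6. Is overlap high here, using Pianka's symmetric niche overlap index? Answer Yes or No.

Proportions for Species D (n=100): 7/100=0.0700, 37/100=0.3700, 23/100=0.2300, 6/100=0.0600, 3/100=0.0300, 24/100=0.2400
Proportions for Species C (n=148): 30/148=0.2027, 49/148=0.3311, 15/148=0.1014, 8/148=0.0541, 39/148=0.2635, 7/148=0.0473
Σ p₁ᵢp₂ᵢ = 0.014189 + 0.122507 + 0.023322 + 0.003246 + 0.007905 + 0.011352 = 0.182521
Σp_1ᵢ² = 0.0700² + 0.3700² + 0.2300² + 0.0600² + 0.0300² + 0.2400² = 0.004900 + 0.136900 + 0.052900 + 0.003600 + 0.000900 + 0.057600 = 0.256800
Σp_2ᵢ² = 0.2027² + 0.3311² + 0.1014² + 0.0541² + 0.2635² + 0.0473² = 0.041087 + 0.109627 + 0.010282 + 0.002927 + 0.069432 + 0.002237 = 0.235592
O = 0.182521 / √(0.256800 × 0.235592) = 0.182521 / 0.2459675 = 0.7421
O = 0.7421 > 0.6 → Yes.

Yes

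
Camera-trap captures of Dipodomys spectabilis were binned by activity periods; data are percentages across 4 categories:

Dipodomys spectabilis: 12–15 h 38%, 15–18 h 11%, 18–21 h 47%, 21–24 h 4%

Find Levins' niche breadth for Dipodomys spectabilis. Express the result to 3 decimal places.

Convert percentages to proportions (divide by 100).
Σpᵢ² = 0.38² + 0.11² + 0.47² + 0.04² = 0.1444 + 0.0121 + 0.2209 + 0.0016 = 0.3790
B = 1 / 0.3790 = 2.63852

2.639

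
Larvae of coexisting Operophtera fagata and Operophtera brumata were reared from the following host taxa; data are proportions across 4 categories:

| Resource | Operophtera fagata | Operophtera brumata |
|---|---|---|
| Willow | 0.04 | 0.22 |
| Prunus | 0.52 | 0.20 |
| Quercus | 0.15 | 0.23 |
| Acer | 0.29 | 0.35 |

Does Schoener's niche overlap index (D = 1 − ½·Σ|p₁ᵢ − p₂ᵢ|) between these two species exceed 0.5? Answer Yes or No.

Yes

Σ|p₁ᵢ − p₂ᵢ| = 0.18 + 0.32 + 0.08 + 0.06 = 0.64
D = 1 − ½ × 0.64 = 1 − 0.320 = 0.6800
D = 0.6800 > 0.5 → Yes.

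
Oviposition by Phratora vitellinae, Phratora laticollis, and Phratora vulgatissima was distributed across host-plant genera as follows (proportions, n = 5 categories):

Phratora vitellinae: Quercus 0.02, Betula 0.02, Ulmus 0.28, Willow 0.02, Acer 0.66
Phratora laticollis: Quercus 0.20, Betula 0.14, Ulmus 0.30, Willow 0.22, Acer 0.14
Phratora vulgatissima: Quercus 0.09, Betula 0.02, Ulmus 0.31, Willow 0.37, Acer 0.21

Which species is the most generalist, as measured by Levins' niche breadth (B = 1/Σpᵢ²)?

Σp_viteᵢ² = 0.02² + 0.02² + 0.28² + 0.02² + 0.66² = 0.0004 + 0.0004 + 0.0784 + 0.0004 + 0.4356 = 0.5152
B_vite = 1 / 0.5152 = 1.9410
Σp_latiᵢ² = 0.20² + 0.14² + 0.30² + 0.22² + 0.14² = 0.0400 + 0.0196 + 0.0900 + 0.0484 + 0.0196 = 0.2176
B_lati = 1 / 0.2176 = 4.5956
Σp_vulgᵢ² = 0.09² + 0.02² + 0.31² + 0.37² + 0.21² = 0.0081 + 0.0004 + 0.0961 + 0.1369 + 0.0441 = 0.2856
B_vulg = 1 / 0.2856 = 3.5014
Highest B → broadest niche (most generalist): Phratora laticollis (B = 4.60).

Phratora laticollis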